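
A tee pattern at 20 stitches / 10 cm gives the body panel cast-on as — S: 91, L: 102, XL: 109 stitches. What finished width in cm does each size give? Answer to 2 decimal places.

20/10 = 2 sts per cm.
S: 91 / 2 = 45.500 → 45.50 cm.
L: 102 / 2 = 51.000 → 51.00 cm.
XL: 109 / 2 = 54.500 → 54.50 cm.

S 45.50 cm; L 51.00 cm; XL 54.50 cm.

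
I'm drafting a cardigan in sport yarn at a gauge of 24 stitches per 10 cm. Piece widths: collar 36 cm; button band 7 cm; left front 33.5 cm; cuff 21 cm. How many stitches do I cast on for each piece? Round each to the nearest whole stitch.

collar 86; button band 17; left front 80; cuff 50.

Rate = 24/10 = 2.4 sts per cm.
collar: 36 × 2.4 = 86.40 → 86.
button band: 7 × 2.4 = 16.80 → 17.
left front: 33.5 × 2.4 = 80.40 → 80.
cuff: 21 × 2.4 = 50.40 → 50.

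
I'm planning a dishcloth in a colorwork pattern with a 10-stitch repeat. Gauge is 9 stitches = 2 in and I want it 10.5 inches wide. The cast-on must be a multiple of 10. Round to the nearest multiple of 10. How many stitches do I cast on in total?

Cast on 50 stitches.

9 / 2 = 4.5 sts per inch.
10.5 × 4.5 = 47.25 sts.
Nearest multiple of 10: 50.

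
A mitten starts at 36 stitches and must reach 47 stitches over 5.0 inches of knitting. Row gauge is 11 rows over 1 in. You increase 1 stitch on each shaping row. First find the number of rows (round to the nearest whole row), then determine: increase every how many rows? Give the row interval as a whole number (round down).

Rows = 5.0 × 11 = 55.0 → 55 rows.
Stitches to add: 11 → 11 shaping rows (at 1 st each).
55 / 11 = 5.00 → every 5 rows.

Increase every 5th row.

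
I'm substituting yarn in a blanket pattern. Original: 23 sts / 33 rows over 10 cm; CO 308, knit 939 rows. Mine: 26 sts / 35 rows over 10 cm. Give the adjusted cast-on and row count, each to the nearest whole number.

Stitches: 308 × 26/23 = 348.17 → 348.
Rows: 939 × 35/33 = 995.91 → 996.

Cast on 348 stitches; work 996 rows.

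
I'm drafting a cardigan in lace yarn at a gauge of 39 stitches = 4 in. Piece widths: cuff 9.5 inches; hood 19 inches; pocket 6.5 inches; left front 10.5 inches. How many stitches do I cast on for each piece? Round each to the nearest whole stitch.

cuff 93; hood 185; pocket 63; left front 102.

Rate = 39/4 = 9.75 sts per in.
cuff: 9.5 × 9.75 = 92.62 → 93.
hood: 19 × 9.75 = 185.25 → 185.
pocket: 6.5 × 9.75 = 63.38 → 63.
left front: 10.5 × 9.75 = 102.38 → 102.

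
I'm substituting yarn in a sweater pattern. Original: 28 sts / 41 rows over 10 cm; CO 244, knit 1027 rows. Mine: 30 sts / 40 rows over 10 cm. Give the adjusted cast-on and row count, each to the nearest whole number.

Cast on 261 stitches; work 1002 rows.

Stitches: 244 × 30/28 = 261.43 → 261.
Rows: 1027 × 40/41 = 1001.95 → 1002.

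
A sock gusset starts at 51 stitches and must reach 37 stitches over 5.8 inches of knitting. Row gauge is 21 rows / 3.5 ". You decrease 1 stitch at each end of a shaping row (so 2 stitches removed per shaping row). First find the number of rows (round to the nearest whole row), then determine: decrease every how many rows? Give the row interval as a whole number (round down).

Rows = 5.8 × 6 = 34.8 → 35 rows.
Stitches to remove: 14 → 7 shaping rows (at 2 st each).
35 / 7 = 5.00 → every 5 rows.

Decrease every 5th row.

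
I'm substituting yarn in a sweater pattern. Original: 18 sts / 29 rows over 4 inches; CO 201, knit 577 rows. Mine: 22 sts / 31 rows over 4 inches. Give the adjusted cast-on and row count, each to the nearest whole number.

Stitches: 201 × 22/18 = 245.67 → 246.
Rows: 577 × 31/29 = 616.79 → 617.

Cast on 246 stitches; work 617 rows.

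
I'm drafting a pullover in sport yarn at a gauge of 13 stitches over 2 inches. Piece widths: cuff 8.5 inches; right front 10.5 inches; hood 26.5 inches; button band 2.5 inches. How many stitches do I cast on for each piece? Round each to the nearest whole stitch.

Rate = 13/2 = 6.5 sts per in.
cuff: 8.5 × 6.5 = 55.25 → 55.
right front: 10.5 × 6.5 = 68.25 → 68.
hood: 26.5 × 6.5 = 172.25 → 172.
button band: 2.5 × 6.5 = 16.25 → 16.

cuff 55; right front 68; hood 172; button band 16.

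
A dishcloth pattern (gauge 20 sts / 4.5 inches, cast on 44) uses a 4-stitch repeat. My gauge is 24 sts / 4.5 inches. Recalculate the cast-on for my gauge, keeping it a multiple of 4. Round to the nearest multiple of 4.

44 × 24 / 20 = 52.80.
Nearest multiple of 4: 52.

CO 52 sts.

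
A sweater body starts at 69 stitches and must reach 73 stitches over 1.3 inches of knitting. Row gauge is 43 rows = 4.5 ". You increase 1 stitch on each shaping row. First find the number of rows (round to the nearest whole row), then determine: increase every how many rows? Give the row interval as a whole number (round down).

Increase every 3rd row.

Rows = 1.3 × 9.556 = 12.4 → 12 rows.
Stitches to add: 4 → 4 shaping rows (at 1 st each).
12 / 4 = 3.00 → every 3 rows.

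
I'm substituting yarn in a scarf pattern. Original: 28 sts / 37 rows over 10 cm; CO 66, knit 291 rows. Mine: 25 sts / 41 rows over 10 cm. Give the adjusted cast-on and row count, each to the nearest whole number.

Stitches: 66 × 25/28 = 58.93 → 59.
Rows: 291 × 41/37 = 322.46 → 322.

Cast on 59 stitches; work 322 rows.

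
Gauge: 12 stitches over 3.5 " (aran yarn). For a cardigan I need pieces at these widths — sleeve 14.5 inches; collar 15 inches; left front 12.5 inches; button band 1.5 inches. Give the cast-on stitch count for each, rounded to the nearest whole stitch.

sleeve 50; collar 51; left front 43; button band 5.

Rate = 12/3.5 = 3.429 sts per in.
sleeve: 14.5 × 3.429 = 49.71 → 50.
collar: 15 × 3.429 = 51.43 → 51.
left front: 12.5 × 3.429 = 42.86 → 43.
button band: 1.5 × 3.429 = 5.14 → 5.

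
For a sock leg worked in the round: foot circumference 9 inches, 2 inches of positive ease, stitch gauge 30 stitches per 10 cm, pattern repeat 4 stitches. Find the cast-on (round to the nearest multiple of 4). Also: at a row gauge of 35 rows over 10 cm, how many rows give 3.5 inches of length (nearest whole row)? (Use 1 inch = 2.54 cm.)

Cast on 84 stitches; work 31 rows.

Finished = 9 + 2 = 11 inches.
11 inches × 2.54 = 27.94 cm.
30/10 = 3 sts per cm; 27.94 × 3 = 83.82 sts.
Nearest multiple of 4 → 84.
3.5 inches = 8.89 cm; × 3.5 = 31.11 → 31 rows.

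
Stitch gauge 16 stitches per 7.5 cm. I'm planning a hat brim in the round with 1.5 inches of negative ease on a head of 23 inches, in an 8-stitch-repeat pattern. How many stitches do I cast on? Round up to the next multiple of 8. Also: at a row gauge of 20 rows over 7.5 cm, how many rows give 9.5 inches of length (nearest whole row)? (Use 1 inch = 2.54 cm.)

Cast on 120 stitches; work 64 rows.

Finished = 23 − 1.5 = 21.5 inches.
21.5 inches × 2.54 = 54.61 cm.
16/7.5 = 2.133 sts per cm; 54.61 × 2.133 = 116.50 sts.
Next multiple of 8 → 120.
9.5 inches = 24.13 cm; × 2.667 = 64.35 → 64 rows.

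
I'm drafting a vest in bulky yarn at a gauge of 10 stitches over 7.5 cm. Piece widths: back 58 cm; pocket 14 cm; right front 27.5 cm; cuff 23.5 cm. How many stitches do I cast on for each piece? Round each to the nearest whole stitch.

back 77; pocket 19; right front 37; cuff 31.

Rate = 10/7.5 = 1.333 sts per cm.
back: 58 × 1.333 = 77.33 → 77.
pocket: 14 × 1.333 = 18.67 → 19.
right front: 27.5 × 1.333 = 36.67 → 37.
cuff: 23.5 × 1.333 = 31.33 → 31.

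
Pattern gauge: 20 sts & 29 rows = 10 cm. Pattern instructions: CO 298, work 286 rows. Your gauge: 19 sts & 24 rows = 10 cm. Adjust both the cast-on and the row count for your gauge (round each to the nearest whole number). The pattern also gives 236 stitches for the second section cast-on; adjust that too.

Cast on 283 stitches; work 237 rows; second section cast-on 224 stitches.

Stitches: 298 × 19/20 = 283.10 → 283.
Rows: 286 × 24/29 = 236.69 → 237.
second section cast-on: 236 × 19/20 = 224.20 → 224.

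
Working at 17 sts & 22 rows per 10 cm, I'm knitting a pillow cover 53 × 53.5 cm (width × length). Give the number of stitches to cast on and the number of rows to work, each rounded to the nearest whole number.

Stitch gauge = 17/10 = 1.7 sts/cm; 53 × 1.7 = 90.10 → 90 sts.
Row gauge = 22/10 = 2.2 rows/cm; 53.5 × 2.2 = 117.70 → 118 rows.

Cast on 90 stitches and work 118 rows.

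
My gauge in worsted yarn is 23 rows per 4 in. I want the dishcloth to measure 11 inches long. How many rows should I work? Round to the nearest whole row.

63 rows.

23 rows / 4 in = 5.75 rows per inch.
11 × 5.75 = 63.25 rows.
Round to nearest → 63.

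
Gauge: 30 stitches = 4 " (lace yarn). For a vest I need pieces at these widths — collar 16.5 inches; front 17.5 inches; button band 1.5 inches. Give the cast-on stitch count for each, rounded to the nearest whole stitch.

Rate = 30/4 = 7.5 sts per in.
collar: 16.5 × 7.5 = 123.75 → 124.
front: 17.5 × 7.5 = 131.25 → 131.
button band: 1.5 × 7.5 = 11.25 → 11.

collar 124; front 131; button band 11.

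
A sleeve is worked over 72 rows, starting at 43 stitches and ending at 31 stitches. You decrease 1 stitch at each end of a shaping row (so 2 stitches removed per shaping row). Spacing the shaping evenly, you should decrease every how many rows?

Decrease every 12th row.

Stitches to remove: |31 − 43| = 12.
Shaping rows needed: 12 / 2 = 6.
72 rows / 6 = every 12 rows.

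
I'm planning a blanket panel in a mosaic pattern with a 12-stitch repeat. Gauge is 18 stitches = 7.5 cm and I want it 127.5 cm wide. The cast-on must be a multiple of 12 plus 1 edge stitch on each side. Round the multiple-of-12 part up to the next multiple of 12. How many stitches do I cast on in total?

18 / 7.5 = 2.4 sts per cm.
127.5 × 2.4 = 306.00 sts.
Less 2 edge sts → 304.00 for the repeat.
Next multiple of 12: 312.
Add back 2 edge sts → 314.

Cast on 314 stitches.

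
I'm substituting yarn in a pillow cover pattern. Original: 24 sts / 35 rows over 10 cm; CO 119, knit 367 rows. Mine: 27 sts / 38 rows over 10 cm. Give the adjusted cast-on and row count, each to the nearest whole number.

Cast on 134 stitches; work 398 rows.

Stitches: 119 × 27/24 = 133.88 → 134.
Rows: 367 × 38/35 = 398.46 → 398.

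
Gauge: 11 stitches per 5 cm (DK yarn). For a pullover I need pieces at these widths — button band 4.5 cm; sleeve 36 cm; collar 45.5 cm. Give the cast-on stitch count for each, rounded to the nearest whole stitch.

button band 10; sleeve 79; collar 100.

Rate = 11/5 = 2.2 sts per cm.
button band: 4.5 × 2.2 = 9.90 → 10.
sleeve: 36 × 2.2 = 79.20 → 79.
collar: 45.5 × 2.2 = 100.10 → 100.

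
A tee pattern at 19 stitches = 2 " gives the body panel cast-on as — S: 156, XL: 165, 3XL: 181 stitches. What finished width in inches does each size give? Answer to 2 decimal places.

S 16.42 inches; XL 17.37 inches; 3XL 19.05 inches.

19/2 = 9.5 sts per in.
S: 156 / 9.5 = 16.421 → 16.42 in.
XL: 165 / 9.5 = 17.368 → 17.37 in.
3XL: 181 / 9.5 = 19.053 → 19.05 in.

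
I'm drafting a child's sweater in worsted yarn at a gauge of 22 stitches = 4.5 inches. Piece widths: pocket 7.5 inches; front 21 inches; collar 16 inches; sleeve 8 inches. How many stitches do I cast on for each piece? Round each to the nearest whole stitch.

pocket 37; front 103; collar 78; sleeve 39.

Rate = 22/4.5 = 4.889 sts per in.
pocket: 7.5 × 4.889 = 36.67 → 37.
front: 21 × 4.889 = 102.67 → 103.
collar: 16 × 4.889 = 78.22 → 78.
sleeve: 8 × 4.889 = 39.11 → 39.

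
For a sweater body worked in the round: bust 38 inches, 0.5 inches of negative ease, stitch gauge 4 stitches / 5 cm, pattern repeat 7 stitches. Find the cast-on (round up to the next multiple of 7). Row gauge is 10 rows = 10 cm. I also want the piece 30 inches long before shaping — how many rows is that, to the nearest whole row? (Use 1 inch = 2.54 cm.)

Cast on 77 stitches; work 76 rows.

Finished = 38 − 0.5 = 37.5 inches.
37.5 inches × 2.54 = 95.25 cm.
4/5 = 0.8 sts per cm; 95.25 × 0.8 = 76.20 sts.
Next multiple of 7 → 77.
30 inches = 76.20 cm; × 1 = 76.20 → 76 rows.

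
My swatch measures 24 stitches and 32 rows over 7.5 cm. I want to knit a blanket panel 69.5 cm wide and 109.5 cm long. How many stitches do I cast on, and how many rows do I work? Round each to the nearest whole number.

Stitch gauge = 24/7.5 = 3.2 sts/cm; 69.5 × 3.2 = 222.40 → 222 sts.
Row gauge = 32/7.5 = 4.267 rows/cm; 109.5 × 4.267 = 467.20 → 467 rows.

Cast on 222 stitches and work 467 rows.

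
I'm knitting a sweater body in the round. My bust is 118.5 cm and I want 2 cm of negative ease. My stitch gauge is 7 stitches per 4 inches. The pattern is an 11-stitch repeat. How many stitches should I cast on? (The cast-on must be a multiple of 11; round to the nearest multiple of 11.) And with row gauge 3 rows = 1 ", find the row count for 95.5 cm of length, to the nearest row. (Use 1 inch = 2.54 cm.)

Finished = 118.5 − 2 = 116.5 cm.
116.5 cm × 1/2.54 = 45.87 inches.
7/4 = 1.75 sts per in; 45.87 × 1.75 = 80.27 sts.
Nearest multiple of 11 → 77.
95.5 cm = 37.60 inches; × 3 = 112.80 → 113 rows.

Cast on 77 stitches; work 113 rows.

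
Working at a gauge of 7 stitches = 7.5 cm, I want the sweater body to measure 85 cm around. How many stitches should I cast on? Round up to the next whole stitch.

80 stitches.

7 stitches / 7.5 cm = 0.933 stitches per cm.
85 × 0.933 = 79.33 stitches.
Round up → 80.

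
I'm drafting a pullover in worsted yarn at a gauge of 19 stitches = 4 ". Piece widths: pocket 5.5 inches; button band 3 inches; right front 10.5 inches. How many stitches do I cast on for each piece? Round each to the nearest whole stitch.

pocket 26; button band 14; right front 50.

Rate = 19/4 = 4.75 sts per in.
pocket: 5.5 × 4.75 = 26.12 → 26.
button band: 3 × 4.75 = 14.25 → 14.
right front: 10.5 × 4.75 = 49.88 → 50.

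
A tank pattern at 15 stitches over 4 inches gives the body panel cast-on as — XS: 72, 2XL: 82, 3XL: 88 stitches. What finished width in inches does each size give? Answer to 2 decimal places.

15/4 = 3.75 sts per in.
XS: 72 / 3.75 = 19.200 → 19.20 in.
2XL: 82 / 3.75 = 21.867 → 21.87 in.
3XL: 88 / 3.75 = 23.467 → 23.47 in.

XS 19.20 inches; 2XL 21.87 inches; 3XL 23.47 inches.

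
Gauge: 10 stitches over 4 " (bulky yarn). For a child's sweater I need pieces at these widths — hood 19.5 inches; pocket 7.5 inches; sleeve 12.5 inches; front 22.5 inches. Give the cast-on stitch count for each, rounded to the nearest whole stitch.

Rate = 10/4 = 2.5 sts per in.
hood: 19.5 × 2.5 = 48.75 → 49.
pocket: 7.5 × 2.5 = 18.75 → 19.
sleeve: 12.5 × 2.5 = 31.25 → 31.
front: 22.5 × 2.5 = 56.25 → 56.

hood 49; pocket 19; sleeve 31; front 56.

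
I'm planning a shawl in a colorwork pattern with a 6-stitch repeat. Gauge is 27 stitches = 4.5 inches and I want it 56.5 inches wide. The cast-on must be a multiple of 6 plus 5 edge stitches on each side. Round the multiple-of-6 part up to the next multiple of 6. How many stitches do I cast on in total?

340 stitches.

27 / 4.5 = 6 sts per inch.
56.5 × 6 = 339.00 sts.
Less 10 edge sts → 329.00 for the repeat.
Next multiple of 6: 330.
Add back 10 edge sts → 340.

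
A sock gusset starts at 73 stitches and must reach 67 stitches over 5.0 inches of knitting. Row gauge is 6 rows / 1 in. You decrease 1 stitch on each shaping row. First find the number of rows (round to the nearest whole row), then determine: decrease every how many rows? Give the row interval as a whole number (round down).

Decrease every 5th row.

Rows = 5.0 × 6 = 30.0 → 30 rows.
Stitches to remove: 6 → 6 shaping rows (at 1 st each).
30 / 6 = 5.00 → every 5 rows.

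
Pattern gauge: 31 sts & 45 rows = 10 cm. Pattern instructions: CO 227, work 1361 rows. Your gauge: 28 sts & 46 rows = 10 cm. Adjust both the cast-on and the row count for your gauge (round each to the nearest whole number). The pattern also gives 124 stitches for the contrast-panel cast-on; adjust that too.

Cast on 205 stitches; work 1391 rows; contrast-panel cast-on 112 stitches.

Stitches: 227 × 28/31 = 205.03 → 205.
Rows: 1361 × 46/45 = 1391.24 → 1391.
contrast-panel cast-on: 124 × 28/31 = 112.00 → 112.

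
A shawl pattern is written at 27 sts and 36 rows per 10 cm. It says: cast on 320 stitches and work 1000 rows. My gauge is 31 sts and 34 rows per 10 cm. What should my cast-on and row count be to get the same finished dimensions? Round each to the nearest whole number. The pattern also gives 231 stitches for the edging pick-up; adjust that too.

Cast on 367 stitches; work 944 rows; edging pick-up 265 stitches.

Stitches: 320 × 31/27 = 367.41 → 367.
Rows: 1000 × 34/36 = 944.44 → 944.
edging pick-up: 231 × 31/27 = 265.22 → 265.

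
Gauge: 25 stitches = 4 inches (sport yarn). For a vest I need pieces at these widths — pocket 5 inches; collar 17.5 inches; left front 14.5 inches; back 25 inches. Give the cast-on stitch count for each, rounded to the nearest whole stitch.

Rate = 25/4 = 6.25 sts per in.
pocket: 5 × 6.25 = 31.25 → 31.
collar: 17.5 × 6.25 = 109.38 → 109.
left front: 14.5 × 6.25 = 90.62 → 91.
back: 25 × 6.25 = 156.25 → 156.

pocket 31; collar 109; left front 91; back 156.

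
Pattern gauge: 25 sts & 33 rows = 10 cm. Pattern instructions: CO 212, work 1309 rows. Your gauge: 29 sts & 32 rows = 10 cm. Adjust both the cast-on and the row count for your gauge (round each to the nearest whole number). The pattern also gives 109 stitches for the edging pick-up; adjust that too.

Cast on 246 stitches; work 1269 rows; edging pick-up 126 stitches.

Stitches: 212 × 29/25 = 245.92 → 246.
Rows: 1309 × 32/33 = 1269.33 → 1269.
edging pick-up: 109 × 29/25 = 126.44 → 126.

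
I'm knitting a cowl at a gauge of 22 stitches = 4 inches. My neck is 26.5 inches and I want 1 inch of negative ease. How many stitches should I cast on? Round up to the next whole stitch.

Finished = 26.5 − 1 = 25.5 in.
22 / 4 = 5.5 sts per inch.
25.50 × 5.5 = 140.25 sts.
→ 141 sts.

CO 141 sts.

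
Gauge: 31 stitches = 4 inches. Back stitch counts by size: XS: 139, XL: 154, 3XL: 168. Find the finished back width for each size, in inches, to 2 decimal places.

XS 17.94 inches; XL 19.87 inches; 3XL 21.68 inches.

31/4 = 7.75 sts per in.
XS: 139 / 7.75 = 17.935 → 17.94 in.
XL: 154 / 7.75 = 19.871 → 19.87 in.
3XL: 168 / 7.75 = 21.677 → 21.68 in.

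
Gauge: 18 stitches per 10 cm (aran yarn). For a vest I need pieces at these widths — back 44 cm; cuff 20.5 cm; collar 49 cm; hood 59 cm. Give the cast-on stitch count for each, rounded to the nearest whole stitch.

Rate = 18/10 = 1.8 sts per cm.
back: 44 × 1.8 = 79.20 → 79.
cuff: 20.5 × 1.8 = 36.90 → 37.
collar: 49 × 1.8 = 88.20 → 88.
hood: 59 × 1.8 = 106.20 → 106.

back 79; cuff 37; collar 88; hood 106.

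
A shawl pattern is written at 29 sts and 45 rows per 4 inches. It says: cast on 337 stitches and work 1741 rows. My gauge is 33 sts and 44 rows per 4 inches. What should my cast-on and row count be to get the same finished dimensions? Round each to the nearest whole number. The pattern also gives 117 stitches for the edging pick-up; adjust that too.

Stitches: 337 × 33/29 = 383.48 → 383.
Rows: 1741 × 44/45 = 1702.31 → 1702.
edging pick-up: 117 × 33/29 = 133.14 → 133.

Cast on 383 stitches; work 1702 rows; edging pick-up 133 stitches.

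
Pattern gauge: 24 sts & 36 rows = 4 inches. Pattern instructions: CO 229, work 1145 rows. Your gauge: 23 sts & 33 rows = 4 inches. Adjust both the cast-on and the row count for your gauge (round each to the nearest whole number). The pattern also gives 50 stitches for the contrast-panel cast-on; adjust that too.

Stitches: 229 × 23/24 = 219.46 → 219.
Rows: 1145 × 33/36 = 1049.58 → 1050.
contrast-panel cast-on: 50 × 23/24 = 47.92 → 48.

Cast on 219 stitches; work 1050 rows; contrast-panel cast-on 48 stitches.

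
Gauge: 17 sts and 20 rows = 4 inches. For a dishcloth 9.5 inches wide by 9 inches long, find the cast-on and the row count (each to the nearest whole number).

Cast on 40 stitches and work 45 rows.

Stitch gauge = 17/4 = 4.25 sts/in; 9.5 × 4.25 = 40.38 → 40 sts.
Row gauge = 20/4 = 5 rows/in; 9 × 5 = 45.00 → 45 rows.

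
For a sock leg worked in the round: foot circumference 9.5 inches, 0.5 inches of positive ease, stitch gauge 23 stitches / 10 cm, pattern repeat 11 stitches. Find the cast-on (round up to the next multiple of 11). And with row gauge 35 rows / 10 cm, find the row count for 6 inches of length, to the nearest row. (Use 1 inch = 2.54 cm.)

Finished = 9.5 + 0.5 = 10 inches.
10 inches × 2.54 = 25.40 cm.
23/10 = 2.3 sts per cm; 25.40 × 2.3 = 58.42 sts.
Next multiple of 11 → 66.
6 inches = 15.24 cm; × 3.5 = 53.34 → 53 rows.

Cast on 66 stitches; work 53 rows.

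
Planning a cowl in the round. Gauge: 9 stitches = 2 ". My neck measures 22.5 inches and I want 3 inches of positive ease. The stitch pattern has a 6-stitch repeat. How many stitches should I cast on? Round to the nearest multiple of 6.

Finished = 22.5 + 3 = 25.5 inches.
9 / 2 = 4.5 sts/in.
25.5 × 4.5 = 114.75 sts.
Nearest multiple of 6: 114.

CO 114 sts.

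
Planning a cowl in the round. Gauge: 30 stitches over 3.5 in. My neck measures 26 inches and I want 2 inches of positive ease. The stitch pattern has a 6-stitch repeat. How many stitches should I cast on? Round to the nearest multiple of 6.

Cast on 240 stitches.

Finished = 26 + 2 = 28 inches.
30 / 3.5 = 8.571 sts/in.
28 × 8.571 = 240.00 sts.
Nearest multiple of 6: 240.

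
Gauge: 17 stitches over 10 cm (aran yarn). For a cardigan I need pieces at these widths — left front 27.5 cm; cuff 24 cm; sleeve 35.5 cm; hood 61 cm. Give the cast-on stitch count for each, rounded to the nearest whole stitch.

left front 47; cuff 41; sleeve 60; hood 104.

Rate = 17/10 = 1.7 sts per cm.
left front: 27.5 × 1.7 = 46.75 → 47.
cuff: 24 × 1.7 = 40.80 → 41.
sleeve: 35.5 × 1.7 = 60.35 → 60.
hood: 61 × 1.7 = 103.70 → 104.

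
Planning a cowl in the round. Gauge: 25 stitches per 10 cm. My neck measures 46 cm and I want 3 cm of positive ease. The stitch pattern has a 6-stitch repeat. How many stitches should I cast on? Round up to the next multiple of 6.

Finished = 46 + 3 = 49 cm.
25 / 10 = 2.5 sts/cm.
49 × 2.5 = 122.50 sts.
Next multiple of 6: 126.

Cast on 126 stitches.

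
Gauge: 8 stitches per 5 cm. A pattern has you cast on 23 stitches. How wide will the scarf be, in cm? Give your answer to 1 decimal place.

8 stitches / 5 cm = 1.6 stitches per cm.
23 / 1.6 = 14.38 cm.

14.4 cm.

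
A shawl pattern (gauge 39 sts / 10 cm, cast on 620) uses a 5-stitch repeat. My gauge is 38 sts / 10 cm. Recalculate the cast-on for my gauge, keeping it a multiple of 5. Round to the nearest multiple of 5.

Cast on 605 stitches.

620 × 38 / 39 = 604.10.
Nearest multiple of 5: 605.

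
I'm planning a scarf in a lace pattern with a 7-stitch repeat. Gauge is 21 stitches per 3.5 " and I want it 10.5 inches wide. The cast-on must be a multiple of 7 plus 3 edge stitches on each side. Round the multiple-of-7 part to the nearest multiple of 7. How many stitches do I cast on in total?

21 / 3.5 = 6 sts per inch.
10.5 × 6 = 63.00 sts.
Less 6 edge sts → 57.00 for the repeat.
Nearest multiple of 7: 56.
Add back 6 edge sts → 62.

Cast on 62 stitches.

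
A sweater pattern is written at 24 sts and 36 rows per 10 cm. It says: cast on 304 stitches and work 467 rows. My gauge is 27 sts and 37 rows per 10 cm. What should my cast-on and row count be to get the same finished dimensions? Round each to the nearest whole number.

Cast on 342 stitches; work 480 rows.

Stitches: 304 × 27/24 = 342.00 → 342.
Rows: 467 × 37/36 = 479.97 → 480.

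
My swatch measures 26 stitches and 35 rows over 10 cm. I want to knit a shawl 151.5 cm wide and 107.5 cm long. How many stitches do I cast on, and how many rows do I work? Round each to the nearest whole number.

Stitch gauge = 26/10 = 2.6 sts/cm; 151.5 × 2.6 = 393.90 → 394 sts.
Row gauge = 35/10 = 3.5 rows/cm; 107.5 × 3.5 = 376.25 → 376 rows.

Cast on 394 stitches and work 376 rows.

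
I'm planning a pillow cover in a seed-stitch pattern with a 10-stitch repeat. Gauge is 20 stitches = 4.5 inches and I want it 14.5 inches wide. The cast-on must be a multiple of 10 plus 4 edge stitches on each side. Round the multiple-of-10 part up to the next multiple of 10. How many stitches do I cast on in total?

CO 68 sts.

20 / 4.5 = 4.444 sts per inch.
14.5 × 4.444 = 64.44 sts.
Less 8 edge sts → 56.44 for the repeat.
Next multiple of 10: 60.
Add back 8 edge sts → 68.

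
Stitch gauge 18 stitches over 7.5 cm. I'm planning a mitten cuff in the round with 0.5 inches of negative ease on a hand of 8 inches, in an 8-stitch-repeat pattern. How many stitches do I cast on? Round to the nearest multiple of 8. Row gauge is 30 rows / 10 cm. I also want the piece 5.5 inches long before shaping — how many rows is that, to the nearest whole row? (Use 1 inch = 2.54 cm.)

Cast on 48 stitches; work 42 rows.

Finished = 8 − 0.5 = 7.5 inches.
7.5 inches × 2.54 = 19.05 cm.
18/7.5 = 2.4 sts per cm; 19.05 × 2.4 = 45.72 sts.
Nearest multiple of 8 → 48.
5.5 inches = 13.97 cm; × 3 = 41.91 → 42 rows.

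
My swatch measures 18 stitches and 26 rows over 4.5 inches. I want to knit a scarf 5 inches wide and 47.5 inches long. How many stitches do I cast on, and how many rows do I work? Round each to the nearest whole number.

Cast on 20 stitches and work 274 rows.

Stitch gauge = 18/4.5 = 4 sts/in; 5 × 4 = 20.00 → 20 sts.
Row gauge = 26/4.5 = 5.778 rows/in; 47.5 × 5.778 = 274.44 → 274 rows.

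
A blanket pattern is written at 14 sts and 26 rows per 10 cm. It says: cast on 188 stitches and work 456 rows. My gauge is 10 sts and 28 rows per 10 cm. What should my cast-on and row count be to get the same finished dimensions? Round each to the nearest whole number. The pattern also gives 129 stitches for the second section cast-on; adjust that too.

Cast on 134 stitches; work 491 rows; second section cast-on 92 stitches.

Stitches: 188 × 10/14 = 134.29 → 134.
Rows: 456 × 28/26 = 491.08 → 491.
second section cast-on: 129 × 10/14 = 92.14 → 92.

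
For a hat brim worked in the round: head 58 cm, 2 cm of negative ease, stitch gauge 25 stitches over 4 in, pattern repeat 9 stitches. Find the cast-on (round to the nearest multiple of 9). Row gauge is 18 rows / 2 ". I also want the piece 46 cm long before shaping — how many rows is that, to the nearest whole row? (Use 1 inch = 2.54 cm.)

Cast on 135 stitches; work 163 rows.

Finished = 58 − 2 = 56 cm.
56 cm × 1/2.54 = 22.05 inches.
25/4 = 6.25 sts per in; 22.05 × 6.25 = 137.80 sts.
Nearest multiple of 9 → 135.
46 cm = 18.11 inches; × 9 = 162.99 → 163 rows.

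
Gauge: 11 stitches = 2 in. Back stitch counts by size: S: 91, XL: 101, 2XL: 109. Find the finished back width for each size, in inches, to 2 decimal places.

11/2 = 5.5 sts per in.
S: 91 / 5.5 = 16.545 → 16.55 in.
XL: 101 / 5.5 = 18.364 → 18.36 in.
2XL: 109 / 5.5 = 19.818 → 19.82 in.

S 16.55 inches; XL 18.36 inches; 2XL 19.82 inches.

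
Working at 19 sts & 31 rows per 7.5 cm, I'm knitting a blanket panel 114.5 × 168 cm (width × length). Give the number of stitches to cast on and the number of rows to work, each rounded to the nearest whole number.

Cast on 290 stitches and work 694 rows.

Stitch gauge = 19/7.5 = 2.533 sts/cm; 114.5 × 2.533 = 290.07 → 290 sts.
Row gauge = 31/7.5 = 4.133 rows/cm; 168 × 4.133 = 694.40 → 694 rows.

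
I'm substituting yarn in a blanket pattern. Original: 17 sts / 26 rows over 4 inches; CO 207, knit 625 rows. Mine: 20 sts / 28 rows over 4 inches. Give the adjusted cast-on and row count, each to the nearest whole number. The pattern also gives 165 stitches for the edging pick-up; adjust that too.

Stitches: 207 × 20/17 = 243.53 → 244.
Rows: 625 × 28/26 = 673.08 → 673.
edging pick-up: 165 × 20/17 = 194.12 → 194.

Cast on 244 stitches; work 673 rows; edging pick-up 194 stitches.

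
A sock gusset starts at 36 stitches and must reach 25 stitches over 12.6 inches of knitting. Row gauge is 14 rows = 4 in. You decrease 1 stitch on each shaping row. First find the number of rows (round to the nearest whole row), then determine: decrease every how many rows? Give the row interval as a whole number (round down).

Decrease every 4th row.

Rows = 12.6 × 3.5 = 44.1 → 44 rows.
Stitches to remove: 11 → 11 shaping rows (at 1 st each).
44 / 11 = 4.00 → every 4 rows.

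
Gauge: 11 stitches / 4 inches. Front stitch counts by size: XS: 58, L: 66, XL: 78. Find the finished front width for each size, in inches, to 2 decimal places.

11/4 = 2.75 sts per in.
XS: 58 / 2.75 = 21.091 → 21.09 in.
L: 66 / 2.75 = 24.000 → 24.00 in.
XL: 78 / 2.75 = 28.364 → 28.36 in.

XS 21.09 inches; L 24.00 inches; XL 28.36 inches.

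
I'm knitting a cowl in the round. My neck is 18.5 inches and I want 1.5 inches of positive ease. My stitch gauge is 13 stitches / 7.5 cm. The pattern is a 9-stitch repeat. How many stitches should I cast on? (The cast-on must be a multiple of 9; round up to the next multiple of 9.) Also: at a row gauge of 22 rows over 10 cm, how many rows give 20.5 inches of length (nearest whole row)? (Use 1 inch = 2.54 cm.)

Cast on 90 stitches; work 115 rows.

Finished = 18.5 + 1.5 = 20 inches.
20 inches × 2.54 = 50.80 cm.
13/7.5 = 1.733 sts per cm; 50.80 × 1.733 = 88.05 sts.
Next multiple of 9 → 90.
20.5 inches = 52.07 cm; × 2.2 = 114.55 → 115 rows.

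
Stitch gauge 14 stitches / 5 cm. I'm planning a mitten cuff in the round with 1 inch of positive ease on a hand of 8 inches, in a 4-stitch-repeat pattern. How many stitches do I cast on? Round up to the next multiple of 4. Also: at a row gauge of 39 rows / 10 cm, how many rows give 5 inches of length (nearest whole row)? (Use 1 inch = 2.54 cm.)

Cast on 68 stitches; work 50 rows.

Finished = 8 + 1 = 9 inches.
9 inches × 2.54 = 22.86 cm.
14/5 = 2.8 sts per cm; 22.86 × 2.8 = 64.01 sts.
Next multiple of 4 → 68.
5 inches = 12.70 cm; × 3.9 = 49.53 → 50 rows.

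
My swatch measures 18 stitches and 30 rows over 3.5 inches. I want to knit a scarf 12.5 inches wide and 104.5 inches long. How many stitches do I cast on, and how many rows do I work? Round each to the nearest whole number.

Cast on 64 stitches and work 896 rows.

Stitch gauge = 18/3.5 = 5.143 sts/in; 12.5 × 5.143 = 64.29 → 64 sts.
Row gauge = 30/3.5 = 8.571 rows/in; 104.5 × 8.571 = 895.71 → 896 rows.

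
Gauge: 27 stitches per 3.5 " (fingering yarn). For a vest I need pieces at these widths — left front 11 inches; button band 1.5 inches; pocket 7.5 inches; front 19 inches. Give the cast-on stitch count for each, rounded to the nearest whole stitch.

Rate = 27/3.5 = 7.714 sts per in.
left front: 11 × 7.714 = 84.86 → 85.
button band: 1.5 × 7.714 = 11.57 → 12.
pocket: 7.5 × 7.714 = 57.86 → 58.
front: 19 × 7.714 = 146.57 → 147.

left front 85; button band 12; pocket 58; front 147.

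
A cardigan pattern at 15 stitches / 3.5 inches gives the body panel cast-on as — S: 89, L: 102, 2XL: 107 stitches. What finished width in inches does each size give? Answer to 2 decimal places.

S 20.77 inches; L 23.80 inches; 2XL 24.97 inches.

15/3.5 = 4.286 sts per in.
S: 89 / 4.286 = 20.767 → 20.77 in.
L: 102 / 4.286 = 23.800 → 23.80 in.
2XL: 107 / 4.286 = 24.967 → 24.97 in.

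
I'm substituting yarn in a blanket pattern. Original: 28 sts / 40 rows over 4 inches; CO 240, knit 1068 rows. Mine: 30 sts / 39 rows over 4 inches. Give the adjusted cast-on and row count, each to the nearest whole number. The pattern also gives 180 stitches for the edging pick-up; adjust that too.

Cast on 257 stitches; work 1041 rows; edging pick-up 193 stitches.

Stitches: 240 × 30/28 = 257.14 → 257.
Rows: 1068 × 39/40 = 1041.30 → 1041.
edging pick-up: 180 × 30/28 = 192.86 → 193.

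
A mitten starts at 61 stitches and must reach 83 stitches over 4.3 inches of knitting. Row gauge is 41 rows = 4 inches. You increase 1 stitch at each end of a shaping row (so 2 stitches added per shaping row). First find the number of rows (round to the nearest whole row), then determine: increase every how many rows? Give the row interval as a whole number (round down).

Increase every 4th row.

Rows = 4.3 × 10.25 = 44.1 → 44 rows.
Stitches to add: 22 → 11 shaping rows (at 2 st each).
44 / 11 = 4.00 → every 4 rows.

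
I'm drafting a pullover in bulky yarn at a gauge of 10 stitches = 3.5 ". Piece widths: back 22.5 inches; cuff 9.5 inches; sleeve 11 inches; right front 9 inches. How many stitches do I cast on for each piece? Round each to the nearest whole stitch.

Rate = 10/3.5 = 2.857 sts per in.
back: 22.5 × 2.857 = 64.29 → 64.
cuff: 9.5 × 2.857 = 27.14 → 27.
sleeve: 11 × 2.857 = 31.43 → 31.
right front: 9 × 2.857 = 25.71 → 26.

back 64; cuff 27; sleeve 31; right front 26.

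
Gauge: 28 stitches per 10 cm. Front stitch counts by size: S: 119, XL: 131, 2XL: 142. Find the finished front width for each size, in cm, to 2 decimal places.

28/10 = 2.8 sts per cm.
S: 119 / 2.8 = 42.500 → 42.50 cm.
XL: 131 / 2.8 = 46.786 → 46.79 cm.
2XL: 142 / 2.8 = 50.714 → 50.71 cm.

S 42.50 cm; XL 46.79 cm; 2XL 50.71 cm.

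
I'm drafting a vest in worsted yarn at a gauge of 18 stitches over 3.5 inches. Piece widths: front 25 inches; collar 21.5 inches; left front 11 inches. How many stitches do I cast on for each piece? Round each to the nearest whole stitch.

Rate = 18/3.5 = 5.143 sts per in.
front: 25 × 5.143 = 128.57 → 129.
collar: 21.5 × 5.143 = 110.57 → 111.
left front: 11 × 5.143 = 56.57 → 57.

front 129; collar 111; left front 57.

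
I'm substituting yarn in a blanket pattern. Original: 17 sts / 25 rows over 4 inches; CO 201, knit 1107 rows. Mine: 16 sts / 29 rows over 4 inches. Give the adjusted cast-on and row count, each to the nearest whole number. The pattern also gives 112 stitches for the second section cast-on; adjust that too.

Cast on 189 stitches; work 1284 rows; second section cast-on 105 stitches.

Stitches: 201 × 16/17 = 189.18 → 189.
Rows: 1107 × 29/25 = 1284.12 → 1284.
second section cast-on: 112 × 16/17 = 105.41 → 105.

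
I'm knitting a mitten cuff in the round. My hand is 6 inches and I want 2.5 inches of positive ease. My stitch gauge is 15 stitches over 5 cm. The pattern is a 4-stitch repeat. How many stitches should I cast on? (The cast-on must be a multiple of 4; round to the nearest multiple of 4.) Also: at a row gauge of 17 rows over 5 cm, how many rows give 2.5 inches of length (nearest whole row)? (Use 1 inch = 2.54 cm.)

Cast on 64 stitches; work 22 rows.

Finished = 6 + 2.5 = 8.5 inches.
8.5 inches × 2.54 = 21.59 cm.
15/5 = 3 sts per cm; 21.59 × 3 = 64.77 sts.
Nearest multiple of 4 → 64.
2.5 inches = 6.35 cm; × 3.4 = 21.59 → 22 rows.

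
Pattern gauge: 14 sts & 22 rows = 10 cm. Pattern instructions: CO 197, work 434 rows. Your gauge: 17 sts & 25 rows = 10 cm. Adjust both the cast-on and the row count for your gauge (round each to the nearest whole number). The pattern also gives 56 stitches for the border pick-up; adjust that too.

Stitches: 197 × 17/14 = 239.21 → 239.
Rows: 434 × 25/22 = 493.18 → 493.
border pick-up: 56 × 17/14 = 68.00 → 68.

Cast on 239 stitches; work 493 rows; border pick-up 68 stitches.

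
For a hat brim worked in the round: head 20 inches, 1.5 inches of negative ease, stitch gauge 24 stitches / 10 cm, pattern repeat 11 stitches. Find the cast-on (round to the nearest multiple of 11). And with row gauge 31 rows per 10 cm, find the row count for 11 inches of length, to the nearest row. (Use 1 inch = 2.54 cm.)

Finished = 20 − 1.5 = 18.5 inches.
18.5 inches × 2.54 = 46.99 cm.
24/10 = 2.4 sts per cm; 46.99 × 2.4 = 112.78 sts.
Nearest multiple of 11 → 110.
11 inches = 27.94 cm; × 3.1 = 86.61 → 87 rows.

Cast on 110 stitches; work 87 rows.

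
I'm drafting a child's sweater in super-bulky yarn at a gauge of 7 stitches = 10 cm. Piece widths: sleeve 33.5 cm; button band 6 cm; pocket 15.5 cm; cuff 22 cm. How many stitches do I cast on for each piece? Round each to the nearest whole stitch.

sleeve 23; button band 4; pocket 11; cuff 15.

Rate = 7/10 = 0.7 sts per cm.
sleeve: 33.5 × 0.7 = 23.45 → 23.
button band: 6 × 0.7 = 4.20 → 4.
pocket: 15.5 × 0.7 = 10.85 → 11.
cuff: 22 × 0.7 = 15.40 → 15.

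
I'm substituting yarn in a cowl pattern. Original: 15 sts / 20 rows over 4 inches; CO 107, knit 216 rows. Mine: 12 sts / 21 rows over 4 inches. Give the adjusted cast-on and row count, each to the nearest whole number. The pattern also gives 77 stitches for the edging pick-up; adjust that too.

Stitches: 107 × 12/15 = 85.60 → 86.
Rows: 216 × 21/20 = 226.80 → 227.
edging pick-up: 77 × 12/15 = 61.60 → 62.

Cast on 86 stitches; work 227 rows; edging pick-up 62 stitches.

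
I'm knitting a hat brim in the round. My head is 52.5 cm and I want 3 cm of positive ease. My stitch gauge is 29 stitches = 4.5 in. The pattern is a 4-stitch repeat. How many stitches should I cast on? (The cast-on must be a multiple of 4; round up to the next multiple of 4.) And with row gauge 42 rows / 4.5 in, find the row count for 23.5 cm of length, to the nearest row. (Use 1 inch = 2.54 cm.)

Finished = 52.5 + 3 = 55.5 cm.
55.5 cm × 1/2.54 = 21.85 inches.
29/4.5 = 6.444 sts per in; 21.85 × 6.444 = 140.81 sts.
Next multiple of 4 → 144.
23.5 cm = 9.25 inches; × 9.333 = 86.35 → 86 rows.

Cast on 144 stitches; work 86 rows.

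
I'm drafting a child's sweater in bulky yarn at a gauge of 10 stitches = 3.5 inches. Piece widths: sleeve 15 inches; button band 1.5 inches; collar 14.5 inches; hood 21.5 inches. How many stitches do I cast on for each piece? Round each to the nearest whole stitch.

Rate = 10/3.5 = 2.857 sts per in.
sleeve: 15 × 2.857 = 42.86 → 43.
button band: 1.5 × 2.857 = 4.29 → 4.
collar: 14.5 × 2.857 = 41.43 → 41.
hood: 21.5 × 2.857 = 61.43 → 61.

sleeve 43; button band 4; collar 41; hood 61.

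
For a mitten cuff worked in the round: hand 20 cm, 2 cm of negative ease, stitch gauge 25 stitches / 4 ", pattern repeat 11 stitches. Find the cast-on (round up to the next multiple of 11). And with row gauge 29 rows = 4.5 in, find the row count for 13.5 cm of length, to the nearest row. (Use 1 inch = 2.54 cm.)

Cast on 55 stitches; work 34 rows.

Finished = 20 − 2 = 18 cm.
18 cm × 1/2.54 = 7.09 inches.
25/4 = 6.25 sts per in; 7.09 × 6.25 = 44.29 sts.
Next multiple of 11 → 55.
13.5 cm = 5.31 inches; × 6.444 = 34.25 → 34 rows.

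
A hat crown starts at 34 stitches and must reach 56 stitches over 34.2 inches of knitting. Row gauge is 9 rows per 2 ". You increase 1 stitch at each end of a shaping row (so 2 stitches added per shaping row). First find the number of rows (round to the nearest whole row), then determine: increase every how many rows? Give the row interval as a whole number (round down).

Rows = 34.2 × 4.5 = 153.9 → 154 rows.
Stitches to add: 22 → 11 shaping rows (at 2 st each).
154 / 11 = 14.00 → every 14 rows.

Increase every 14th row.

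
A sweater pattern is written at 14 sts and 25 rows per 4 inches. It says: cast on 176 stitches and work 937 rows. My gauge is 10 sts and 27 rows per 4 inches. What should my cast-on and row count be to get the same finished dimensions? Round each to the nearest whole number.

Cast on 126 stitches; work 1012 rows.

Stitches: 176 × 10/14 = 125.71 → 126.
Rows: 937 × 27/25 = 1011.96 → 1012.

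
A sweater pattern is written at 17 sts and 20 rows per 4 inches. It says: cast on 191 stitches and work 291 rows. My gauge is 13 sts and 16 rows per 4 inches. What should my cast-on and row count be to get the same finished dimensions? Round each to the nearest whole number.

Stitches: 191 × 13/17 = 146.06 → 146.
Rows: 291 × 16/20 = 232.80 → 233.

Cast on 146 stitches; work 233 rows.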